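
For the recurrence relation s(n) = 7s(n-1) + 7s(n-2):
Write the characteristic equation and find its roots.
Substitute s(n) = rⁿ and divide through by rⁿ⁻²: r² - 7r - 7 = 0
Discriminant: 7² + 4·7 = 77, not a perfect square, so by the quadratic formula r = (7 ± √77)/2.
General solution: s(n) = A·r₁ⁿ + B·r₂ⁿ where r₁,r₂ = (7 ± √77)/2

Characteristic: r² - 7r - 7 = 0, Roots: r = (7 ± √77)/2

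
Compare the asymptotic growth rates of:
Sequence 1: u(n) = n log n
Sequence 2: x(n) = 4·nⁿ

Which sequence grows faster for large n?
Comparing growth rates:
Growth-rate hierarchy: log n ≺ any polynomial ≺ any exponential cⁿ (c>1) ≺ n! ≺ nⁿ.
super-exponential nⁿ dominates polynomial degree 1 (with log factor) asymptotically.

x(n) grows faster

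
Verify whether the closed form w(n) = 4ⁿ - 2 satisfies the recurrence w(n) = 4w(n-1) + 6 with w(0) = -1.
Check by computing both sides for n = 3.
From the recurrence with w(0) = -1:
  w(0) = -1, w(1) = 2, w(2) = 14, w(3) = 62
  so the recurrence gives w(3) = 62.
From the proposed closed form w(n) = 4ⁿ - 2:
  w(3) = 62.
Both sides give 62 at n = 3, and the initial condition(s) match, so the closed form is consistent.

Yes, the closed form is correct.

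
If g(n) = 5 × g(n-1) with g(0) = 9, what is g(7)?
Computing step by step:
g(0) = 9
g(1) = 5 × 9 = 45
g(2) = 5 × 45 = 225
g(3) = 5 × 225 = 1125
g(4) = 5 × 1125 = 5625
g(5) = 5 × 5625 = 28125
g(6) = 5 × 28125 = 140625
g(7) = 5 × 140625 = 703125

703125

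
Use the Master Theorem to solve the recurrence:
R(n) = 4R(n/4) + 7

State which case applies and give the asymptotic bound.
Master Theorem template: R(n) = a·R(n/b) + f(n).
Here: a=4, b=4, f(n)=7
Compute log_b(a) = log_4(4) = 1.
f(n) = 7 = O(n^(1-ε)) with ε = 1. Case 1: R(n) = Θ(n^log_b(a)) = Θ(n).

Case 1: R(n) = Θ(n)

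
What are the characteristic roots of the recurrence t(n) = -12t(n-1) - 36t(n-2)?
Substitute t(n) = rⁿ and divide through by rⁿ⁻²: r² + 12r + 36 = 0
Factor: (r + 6)² = 0, so r = -6 (double root).
General solution: t(n) = (A + Bn)·(-6)ⁿ

Characteristic: r² + 12r + 36 = 0, Roots: r = -6 (double root)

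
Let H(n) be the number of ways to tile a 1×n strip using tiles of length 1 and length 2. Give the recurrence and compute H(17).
Condition on the last tile: it has length 1 (leaving a 1×(n-1) strip) or length 2 (leaving a 1×(n-2) strip), so H(n) = H(n-1) + H(n-2) (order-2 linear recurrence).
For 0 ≤ i < 2 only unit tiles fit, so H(i) = 1.
Iterating the recurrence: H(2) = 2, H(3) = 3, H(4) = 5, H(5) = 8, H(6) = 13, H(7) = 21, H(8) = 34, H(9) = 55, H(10) = 89, H(11) = 144, H(12) = 233, H(13) = 377, H(14) = 610, H(15) = 987, H(16) = 1597, H(17) = 2584.

H(n) = H(n-1) + H(n-2), with H(i) = 1 for 0 ≤ i < 2; H(17) = 2584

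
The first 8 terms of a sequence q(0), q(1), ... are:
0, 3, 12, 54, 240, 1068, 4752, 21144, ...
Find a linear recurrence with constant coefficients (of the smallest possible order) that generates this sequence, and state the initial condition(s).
Look for the lowest-order linear relation among consecutive terms.
Observation: q(n) - 4·q(n-1) - (2)·q(n-2) = 0 holds for the shown terms, and no order-1 relation q(n) = α·q(n-1) + β fits.
Check at n=3: 4·12 + (2)·3 = 54. ✓

q(n) = 4q(n-1) + 2q(n-2), q(0) = 0, q(1) = 3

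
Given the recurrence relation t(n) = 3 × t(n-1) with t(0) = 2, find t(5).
Computing step by step:
t(0) = 2
t(1) = 3 × 2 = 6
t(2) = 3 × 6 = 18
t(3) = 3 × 18 = 54
t(4) = 3 × 54 = 162
t(5) = 3 × 162 = 486

486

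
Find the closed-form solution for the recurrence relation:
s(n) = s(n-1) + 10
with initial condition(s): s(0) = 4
Recurrence: s(n) = s(n-1) + 10, initial: s(0) = 4.
Each step adds 10, so s(n) = s(0) + 10n = 10n + 4.

s(n) = 10n + 4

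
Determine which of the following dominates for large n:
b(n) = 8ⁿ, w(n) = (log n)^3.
Comparing growth rates:
Growth-rate hierarchy: log n ≺ any polynomial ≺ any exponential cⁿ (c>1) ≺ n! ≺ nⁿ.
exponential base 8 dominates polylogarithmic (log n)^3 asymptotically.

b(n) grows faster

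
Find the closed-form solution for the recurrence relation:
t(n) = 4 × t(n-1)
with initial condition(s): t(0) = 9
Recurrence: t(n) = 4 × t(n-1), initial: t(0) = 9.
Each term is 4 times the previous, so this is geometric with ratio 4. After n steps: t(n) = t(0)·4ⁿ = 9·4ⁿ.

t(n) = 9·4ⁿ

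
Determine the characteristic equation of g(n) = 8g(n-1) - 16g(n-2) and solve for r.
Substitute g(n) = rⁿ and divide through by rⁿ⁻²: r² - 8r + 16 = 0
Factor: (r - 4)² = 0, so r = 4 (double root).
General solution: g(n) = (A + Bn)·4ⁿ

Characteristic: r² - 8r + 16 = 0, Roots: r = 4 (double root)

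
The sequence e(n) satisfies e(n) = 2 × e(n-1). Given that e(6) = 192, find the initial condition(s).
In general e(n) = 2ⁿ · e(0). At n = 6: e(0) = e(6) / 2^6 = 192 / 64 = 3.

e(0) = 3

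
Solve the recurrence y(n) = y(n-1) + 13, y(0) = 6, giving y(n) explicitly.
Recurrence: y(n) = y(n-1) + 13, initial: y(0) = 6.
Each step adds 13, so y(n) = y(0) + 13n = 13n + 6.

y(n) = 13n + 6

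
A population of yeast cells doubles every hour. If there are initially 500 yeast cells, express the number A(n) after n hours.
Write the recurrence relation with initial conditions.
Each hour multiplies the count by 2, so the count after n hours depends only on the count after n-1 hours: A(n) = 2 × A(n-1). The starting count gives A(0) = 500.
Unrolling n times gives the closed form A(n) = 500 × 2ⁿ.

A(n) = 2 × A(n-1), A(0) = 500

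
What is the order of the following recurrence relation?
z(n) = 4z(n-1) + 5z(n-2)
The order is the largest lag k for which z(n-k) appears. Here the deepest term is z(n-2), so the order is 2.

Order 2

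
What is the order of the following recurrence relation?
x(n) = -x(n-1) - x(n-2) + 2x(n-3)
The order is the largest lag k for which x(n-k) appears. Here the deepest term is x(n-3), so the order is 3.

Order 3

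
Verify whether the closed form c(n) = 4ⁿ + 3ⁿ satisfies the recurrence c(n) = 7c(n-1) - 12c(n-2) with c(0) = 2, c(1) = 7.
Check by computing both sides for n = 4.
From the recurrence with c(0) = 2, c(1) = 7:
  c(0) = 2, c(1) = 7, c(2) = 25, c(3) = 91, c(4) = 337
  so the recurrence gives c(4) = 337.
From the proposed closed form c(n) = 4ⁿ + 3ⁿ:
  c(4) = 337.
Both sides give 337 at n = 4, and the initial condition(s) match, so the closed form is consistent.

Yes, the closed form is correct.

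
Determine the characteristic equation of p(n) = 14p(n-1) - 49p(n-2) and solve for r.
Substitute p(n) = rⁿ and divide through by rⁿ⁻²: r² - 14r + 49 = 0
Factor: (r - 7)² = 0, so r = 7 (double root).
General solution: p(n) = (A + Bn)·7ⁿ

Characteristic: r² - 14r + 49 = 0, Roots: r = 7 (double root)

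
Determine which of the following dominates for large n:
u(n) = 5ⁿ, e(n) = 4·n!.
Comparing growth rates:
Growth-rate hierarchy: log n ≺ any polynomial ≺ any exponential cⁿ (c>1) ≺ n! ≺ nⁿ.
factorial dominates exponential base 5 asymptotically.

e(n) grows faster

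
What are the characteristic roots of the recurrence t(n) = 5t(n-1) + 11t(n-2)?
Substitute t(n) = rⁿ and divide through by rⁿ⁻²: r² - 5r - 11 = 0
Discriminant: 5² + 4·11 = 69, not a perfect square, so by the quadratic formula r = (5 ± √69)/2.
General solution: t(n) = A·r₁ⁿ + B·r₂ⁿ where r₁,r₂ = (5 ± √69)/2

Characteristic: r² - 5r - 11 = 0, Roots: r = (5 ± √69)/2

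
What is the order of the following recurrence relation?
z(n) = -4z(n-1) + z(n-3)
The order is the largest lag k for which z(n-k) appears. Here the deepest term is z(n-3), so the order is 3.

Order 3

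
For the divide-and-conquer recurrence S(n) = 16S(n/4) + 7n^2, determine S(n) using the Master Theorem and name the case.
Master Theorem template: S(n) = a·S(n/b) + f(n).
Here: a=16, b=4, f(n)=7n^2
Compute log_b(a) = log_4(16) = 2.
f(n) = 7n^2 = Θ(n^2). Case 2: S(n) = Θ(n^2 log n).

Case 2: S(n) = Θ(n^2 log n)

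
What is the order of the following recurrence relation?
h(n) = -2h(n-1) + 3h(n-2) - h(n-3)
The order is the largest lag k for which h(n-k) appears. Here the deepest term is h(n-3), so the order is 3.

Order 3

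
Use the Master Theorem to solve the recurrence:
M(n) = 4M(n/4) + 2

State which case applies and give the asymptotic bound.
Master Theorem template: M(n) = a·M(n/b) + f(n).
Here: a=4, b=4, f(n)=2
Compute log_b(a) = log_4(4) = 1.
f(n) = 2 = O(n^(1-ε)) with ε = 1. Case 1: M(n) = Θ(n^log_b(a)) = Θ(n).

Case 1: M(n) = Θ(n)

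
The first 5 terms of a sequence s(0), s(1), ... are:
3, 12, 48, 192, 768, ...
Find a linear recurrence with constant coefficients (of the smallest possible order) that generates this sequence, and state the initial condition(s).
Look for the lowest-order linear relation among consecutive terms.
Observation: each term is 4× the previous.
Check at n=2: 4·12 = 48. ✓

s(n) = 4 × s(n-1), s(0) = 3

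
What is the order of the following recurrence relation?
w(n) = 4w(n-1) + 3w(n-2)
The order is the largest lag k for which w(n-k) appears. Here the deepest term is w(n-2), so the order is 2.

Order 2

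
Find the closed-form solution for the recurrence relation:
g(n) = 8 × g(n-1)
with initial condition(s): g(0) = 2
Recurrence: g(n) = 8 × g(n-1), initial: g(0) = 2.
Each term is 8 times the previous, so this is geometric with ratio 8. After n steps: g(n) = g(0)·8ⁿ = 2·8ⁿ.

g(n) = 2·8ⁿ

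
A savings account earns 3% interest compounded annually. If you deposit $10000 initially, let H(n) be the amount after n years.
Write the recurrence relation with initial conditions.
Each year the balance grows by 3%, i.e. is multiplied by 1 + 3/100 = 1.03, so H(n) = 1.03 × H(n-1). The initial deposit gives H(0) = 10000.
Unrolling gives the closed form H(n) = 10000 × (1.03)ⁿ.

H(n) = 1.03 × H(n-1), H(0) = 10000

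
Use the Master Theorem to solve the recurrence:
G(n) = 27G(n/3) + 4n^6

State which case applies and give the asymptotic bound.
Master Theorem template: G(n) = a·G(n/b) + f(n).
Here: a=27, b=3, f(n)=4n^6
Compute log_b(a) = log_3(27) = 3.
f(n) = 4n^6 = Ω(n^(3+ε)) with ε = 3, and the regularity condition holds (a·f(n/b) = (a/b^6)·f(n) with a/b^6 = 3^-3 < 1). Case 3: G(n) = Θ(f(n)) = Θ(n^6).

Case 3: G(n) = Θ(n^6)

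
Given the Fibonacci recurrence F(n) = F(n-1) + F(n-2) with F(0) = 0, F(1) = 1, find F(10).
Computing the sequence terms:
0, 1, 1, 2, 3, 5, 8, 13, 21, 34, 55

55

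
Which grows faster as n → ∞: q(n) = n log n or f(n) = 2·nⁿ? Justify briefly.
Comparing growth rates:
Growth-rate hierarchy: log n ≺ any polynomial ≺ any exponential cⁿ (c>1) ≺ n! ≺ nⁿ.
super-exponential nⁿ dominates polynomial degree 1 (with log factor) asymptotically.

f(n) grows faster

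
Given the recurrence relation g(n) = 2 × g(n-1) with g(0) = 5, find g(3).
Computing step by step:
g(0) = 5
g(1) = 2 × 5 = 10
g(2) = 2 × 10 = 20
g(3) = 2 × 20 = 40

40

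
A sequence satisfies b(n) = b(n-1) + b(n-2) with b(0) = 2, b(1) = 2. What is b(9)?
Computing the sequence terms:
2, 2, 4, 6, 10, 16, 26, 42, 68, 110

110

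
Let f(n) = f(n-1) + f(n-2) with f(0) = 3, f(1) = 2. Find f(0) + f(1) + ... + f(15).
Computing the sequence terms: 3, 2, 5, 7, 12, 19, 31, 50, 81, 131, 212, 343, 555, 898, 1453, 2351
Adding these values together:

6153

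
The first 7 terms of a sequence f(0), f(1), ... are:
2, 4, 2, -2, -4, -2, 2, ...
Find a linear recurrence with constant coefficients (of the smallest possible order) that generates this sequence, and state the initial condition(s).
Look for the lowest-order linear relation among consecutive terms.
Observation: f(n) - 1·f(n-1) - (-1)·f(n-2) = 0 holds for the shown terms, and no order-1 relation f(n) = α·f(n-1) + β fits.
Check at n=3: 1·2 + (-1)·4 = -2. ✓

f(n) = f(n-1) - f(n-2), f(0) = 2, f(1) = 4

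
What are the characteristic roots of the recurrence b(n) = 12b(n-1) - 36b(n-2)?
Substitute b(n) = rⁿ and divide through by rⁿ⁻²: r² - 12r + 36 = 0
Factor: (r - 6)² = 0, so r = 6 (double root).
General solution: b(n) = (A + Bn)·6ⁿ

Characteristic: r² - 12r + 36 = 0, Roots: r = 6 (double root)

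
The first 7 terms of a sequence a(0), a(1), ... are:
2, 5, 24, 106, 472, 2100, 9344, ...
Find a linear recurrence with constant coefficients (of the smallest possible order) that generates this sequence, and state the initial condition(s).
Look for the lowest-order linear relation among consecutive terms.
Observation: a(n) - 4·a(n-1) - (2)·a(n-2) = 0 holds for the shown terms, and no order-1 relation a(n) = α·a(n-1) + β fits.
Check at n=3: 4·24 + (2)·5 = 106. ✓

a(n) = 4a(n-1) + 2a(n-2), a(0) = 2, a(1) = 5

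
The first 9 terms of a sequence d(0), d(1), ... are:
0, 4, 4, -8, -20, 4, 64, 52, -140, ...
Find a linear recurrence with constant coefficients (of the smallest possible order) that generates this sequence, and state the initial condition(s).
Look for the lowest-order linear relation among consecutive terms.
Observation: d(n) - 1·d(n-1) - (-3)·d(n-2) = 0 holds for the shown terms, and no order-1 relation d(n) = α·d(n-1) + β fits.
Check at n=3: 1·4 + (-3)·4 = -8. ✓

d(n) = d(n-1) - 3d(n-2), d(0) = 0, d(1) = 4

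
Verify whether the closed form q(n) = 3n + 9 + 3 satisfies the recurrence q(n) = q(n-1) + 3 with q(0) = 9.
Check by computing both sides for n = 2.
From the recurrence with q(0) = 9:
  q(0) = 9, q(1) = 12, q(2) = 15
  so the recurrence gives q(2) = 15.
From the proposed closed form q(n) = 3n + 9 + 3:
  q(2) = 18.
The recurrence gives 15 but the closed form gives 18, so the closed form does not satisfy the recurrence.

No, the closed form is incorrect.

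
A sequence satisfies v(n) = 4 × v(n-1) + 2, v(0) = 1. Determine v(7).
Computing step by step:
v(0) = 1
v(1) = 4 × 1 + 2 = 6
v(2) = 4 × 6 + 2 = 26
v(3) = 4 × 26 + 2 = 106
v(4) = 4 × 106 + 2 = 426
v(5) = 4 × 426 + 2 = 1706
v(6) = 4 × 1706 + 2 = 6826
v(7) = 4 × 6826 + 2 = 27306

27306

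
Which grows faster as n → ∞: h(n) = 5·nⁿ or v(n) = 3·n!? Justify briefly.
Comparing growth rates:
Growth-rate hierarchy: log n ≺ any polynomial ≺ any exponential cⁿ (c>1) ≺ n! ≺ nⁿ.
super-exponential nⁿ dominates factorial asymptotically.

h(n) grows faster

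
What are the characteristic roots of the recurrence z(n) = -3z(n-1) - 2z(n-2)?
Substitute z(n) = rⁿ and divide through by rⁿ⁻²: r² + 3r + 2 = 0
Factor: (r + 1)(r + 2) = 0, so r = -1, -2.
General solution: z(n) = A·(-1)ⁿ + B·(-2)ⁿ

Characteristic: r² + 3r + 2 = 0, Roots: r = -1, -2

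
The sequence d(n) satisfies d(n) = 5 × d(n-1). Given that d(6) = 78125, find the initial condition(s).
In general d(n) = 5ⁿ · d(0). At n = 6: d(0) = d(6) / 5^6 = 78125 / 15625 = 5.

d(0) = 5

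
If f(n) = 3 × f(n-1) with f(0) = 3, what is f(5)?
Computing step by step:
f(0) = 3
f(1) = 3 × 3 = 9
f(2) = 3 × 9 = 27
f(3) = 3 × 27 = 81
f(4) = 3 × 81 = 243
f(5) = 3 × 243 = 729

729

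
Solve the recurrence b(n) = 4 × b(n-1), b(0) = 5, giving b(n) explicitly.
Recurrence: b(n) = 4 × b(n-1), initial: b(0) = 5.
Each term is 4 times the previous, so this is geometric with ratio 4. After n steps: b(n) = b(0)·4ⁿ = 5·4ⁿ.

b(n) = 5·4ⁿ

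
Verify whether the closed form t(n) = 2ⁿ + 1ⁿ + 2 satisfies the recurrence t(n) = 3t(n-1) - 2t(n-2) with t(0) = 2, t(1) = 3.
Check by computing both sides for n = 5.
From the recurrence with t(0) = 2, t(1) = 3:
  t(0) = 2, t(1) = 3, t(2) = 5, t(3) = 9, t(4) = 17, t(5) = 33
  so the recurrence gives t(5) = 33.
From the proposed closed form t(n) = 2ⁿ + 1ⁿ + 2:
  t(5) = 35.
The recurrence gives 33 but the closed form gives 35, so the closed form does not satisfy the recurrence.

No, the closed form is incorrect.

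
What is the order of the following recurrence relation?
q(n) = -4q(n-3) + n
The order is the largest lag k for which q(n-k) appears. Here the deepest term is q(n-3) (the n term is non-homogeneous and does not affect the order), so the order is 3.

Order 3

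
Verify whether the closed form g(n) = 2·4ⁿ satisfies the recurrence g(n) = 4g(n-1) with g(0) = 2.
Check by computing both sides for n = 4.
From the recurrence with g(0) = 2:
  g(0) = 2, g(1) = 8, g(2) = 32, g(3) = 128, g(4) = 512
  so the recurrence gives g(4) = 512.
From the proposed closed form g(n) = 2·4ⁿ:
  g(4) = 512.
Both sides give 512 at n = 4, and the initial condition(s) match, so the closed form is consistent.

Yes, the closed form is correct.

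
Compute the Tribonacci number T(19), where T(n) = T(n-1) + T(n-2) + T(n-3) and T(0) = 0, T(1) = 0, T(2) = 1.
Computing the sequence terms:
0, 0, 1, 1, 2, 4, 7, 13, 24, 44, 81, 149, 274, 504, 927, 1705, 3136, 5768, 10609, 19513

19513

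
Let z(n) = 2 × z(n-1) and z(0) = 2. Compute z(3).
Computing step by step:
z(0) = 2
z(1) = 2 × 2 = 4
z(2) = 2 × 4 = 8
z(3) = 2 × 8 = 16

16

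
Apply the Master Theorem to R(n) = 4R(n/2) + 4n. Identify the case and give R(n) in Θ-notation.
Master Theorem template: R(n) = a·R(n/b) + f(n).
Here: a=4, b=2, f(n)=4n
Compute log_b(a) = log_2(4) = 2.
f(n) = 4n = O(n^(2-ε)) with ε = 1. Case 1: R(n) = Θ(n^log_b(a)) = Θ(n^2).

Case 1: R(n) = Θ(n^2)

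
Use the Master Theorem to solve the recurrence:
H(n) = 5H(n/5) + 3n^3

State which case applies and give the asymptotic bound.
Master Theorem template: H(n) = a·H(n/b) + f(n).
Here: a=5, b=5, f(n)=3n^3
Compute log_b(a) = log_5(5) = 1.
f(n) = 3n^3 = Ω(n^(1+ε)) with ε = 2, and the regularity condition holds (a·f(n/b) = (a/b^3)·f(n) with a/b^3 = 5^-2 < 1). Case 3: H(n) = Θ(f(n)) = Θ(n^3).

Case 3: H(n) = Θ(n^3)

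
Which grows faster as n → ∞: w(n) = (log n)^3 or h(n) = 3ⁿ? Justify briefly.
Comparing growth rates:
Growth-rate hierarchy: log n ≺ any polynomial ≺ any exponential cⁿ (c>1) ≺ n! ≺ nⁿ.
exponential base 3 dominates polylogarithmic (log n)^3 asymptotically.

h(n) grows faster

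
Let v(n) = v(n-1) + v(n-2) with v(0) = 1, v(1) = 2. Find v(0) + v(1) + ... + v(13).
Computing the sequence terms: 1, 2, 3, 5, 8, 13, 21, 34, 55, 89, 144, 233, 377, 610
Adding these values together:

1595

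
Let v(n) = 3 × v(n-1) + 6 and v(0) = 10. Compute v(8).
Computing step by step:
v(0) = 10
v(1) = 3 × 10 + 6 = 36
v(2) = 3 × 36 + 6 = 114
v(3) = 3 × 114 + 6 = 348
v(4) = 3 × 348 + 6 = 1050
v(5) = 3 × 1050 + 6 = 3156
v(6) = 3 × 3156 + 6 = 9474
v(7) = 3 × 9474 + 6 = 28428
v(8) = 3 × 28428 + 6 = 85290

85290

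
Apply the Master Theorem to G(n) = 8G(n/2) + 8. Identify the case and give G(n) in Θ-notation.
Master Theorem template: G(n) = a·G(n/b) + f(n).
Here: a=8, b=2, f(n)=8
Compute log_b(a) = log_2(8) = 3.
f(n) = 8 = O(n^(3-ε)) with ε = 3. Case 1: G(n) = Θ(n^log_b(a)) = Θ(n^3).

Case 1: G(n) = Θ(n^3)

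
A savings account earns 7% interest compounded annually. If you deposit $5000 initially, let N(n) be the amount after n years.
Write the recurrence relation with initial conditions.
Each year the balance grows by 7%, i.e. is multiplied by 1 + 7/100 = 1.07, so N(n) = 1.07 × N(n-1). The initial deposit gives N(0) = 5000.
Unrolling gives the closed form N(n) = 5000 × (1.07)ⁿ.

N(n) = 1.07 × N(n-1), N(0) = 5000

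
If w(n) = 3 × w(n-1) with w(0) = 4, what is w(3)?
Computing step by step:
w(0) = 4
w(1) = 3 × 4 = 12
w(2) = 3 × 12 = 36
w(3) = 3 × 36 = 108

108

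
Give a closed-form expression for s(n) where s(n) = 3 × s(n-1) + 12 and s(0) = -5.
Recurrence: s(n) = 3 × s(n-1) + 12, initial: s(0) = -5.
Try s(n) = A·3ⁿ + C. Substituting: A·3ⁿ + C = 3(A·3ⁿ⁻¹ + C) + 12 = A·3ⁿ + 3C + 12, so C = 3C + 12, giving C = -6. Then s(0) = A - 6 = -5 gives A = 1.

s(n) = 3ⁿ - 6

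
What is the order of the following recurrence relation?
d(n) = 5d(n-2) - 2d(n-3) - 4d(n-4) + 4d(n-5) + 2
The order is the largest lag k for which d(n-k) appears. Here the deepest term is d(n-5) (the 2 term is non-homogeneous and does not affect the order), so the order is 5.

Order 5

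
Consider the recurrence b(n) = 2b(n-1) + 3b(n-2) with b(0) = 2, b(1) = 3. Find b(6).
Computing the sequence terms:
2, 3, 12, 33, 102, 303, 912

912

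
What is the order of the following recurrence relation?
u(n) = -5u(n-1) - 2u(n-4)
The order is the largest lag k for which u(n-k) appears. Here the deepest term is u(n-4), so the order is 4.

Order 4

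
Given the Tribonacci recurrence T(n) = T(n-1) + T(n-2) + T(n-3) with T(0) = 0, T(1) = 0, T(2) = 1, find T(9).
Computing the sequence terms:
0, 0, 1, 1, 2, 4, 7, 13, 24, 44

44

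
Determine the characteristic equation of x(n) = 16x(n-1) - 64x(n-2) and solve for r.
Substitute x(n) = rⁿ and divide through by rⁿ⁻²: r² - 16r + 64 = 0
Factor: (r - 8)² = 0, so r = 8 (double root).
General solution: x(n) = (A + Bn)·8ⁿ

Characteristic: r² - 16r + 64 = 0, Roots: r = 8 (double root)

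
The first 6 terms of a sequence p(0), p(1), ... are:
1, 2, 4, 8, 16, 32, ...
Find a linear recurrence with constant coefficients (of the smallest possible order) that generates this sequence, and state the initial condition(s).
Look for the lowest-order linear relation among consecutive terms.
Observation: each term is 2× the previous.
Check at n=2: 2·2 = 4. ✓

p(n) = 2 × p(n-1), p(0) = 1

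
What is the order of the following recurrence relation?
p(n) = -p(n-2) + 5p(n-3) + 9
The order is the largest lag k for which p(n-k) appears. Here the deepest term is p(n-3) (the 9 term is non-homogeneous and does not affect the order), so the order is 3.

Order 3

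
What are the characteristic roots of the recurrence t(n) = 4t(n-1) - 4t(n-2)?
Substitute t(n) = rⁿ and divide through by rⁿ⁻²: r² - 4r + 4 = 0
Factor: (r - 2)² = 0, so r = 2 (double root).
General solution: t(n) = (A + Bn)·2ⁿ

Characteristic: r² - 4r + 4 = 0, Roots: r = 2 (double root)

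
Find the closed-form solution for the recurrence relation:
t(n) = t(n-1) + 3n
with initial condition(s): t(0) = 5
Recurrence: t(n) = t(n-1) + 3n, initial: t(0) = 5.
Telescoping: t(n) = t(0) + 3·Σᵢ₌₁ⁿ i = 5 + 3·n(n+1)/2.

t(n) = 3·n(n+1)/2 + 5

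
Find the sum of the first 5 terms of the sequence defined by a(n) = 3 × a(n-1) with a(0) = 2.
Computing the sequence terms: 2, 6, 18, 54, 162
Adding these values together:

242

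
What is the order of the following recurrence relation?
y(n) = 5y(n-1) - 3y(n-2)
The order is the largest lag k for which y(n-k) appears. Here the deepest term is y(n-2), so the order is 2.

Order 2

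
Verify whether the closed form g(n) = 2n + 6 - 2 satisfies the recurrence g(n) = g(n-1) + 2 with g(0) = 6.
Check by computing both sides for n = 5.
From the recurrence with g(0) = 6:
  g(0) = 6, g(1) = 8, g(2) = 10, g(3) = 12, g(4) = 14, g(5) = 16
  so the recurrence gives g(5) = 16.
From the proposed closed form g(n) = 2n + 6 - 2:
  g(5) = 14.
The recurrence gives 16 but the closed form gives 14, so the closed form does not satisfy the recurrence.

No, the closed form is incorrect.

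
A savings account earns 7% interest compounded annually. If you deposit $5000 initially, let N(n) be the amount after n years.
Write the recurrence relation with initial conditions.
Each year the balance grows by 7%, i.e. is multiplied by 1 + 7/100 = 1.07, so N(n) = 1.07 × N(n-1). The initial deposit gives N(0) = 5000.
Unrolling gives the closed form N(n) = 5000 × (1.07)ⁿ.

N(n) = 1.07 × N(n-1), N(0) = 5000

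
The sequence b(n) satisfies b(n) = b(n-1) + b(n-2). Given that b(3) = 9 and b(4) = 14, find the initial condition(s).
Work backwards using b(k) = b(k+2) - b(k+1):
b(2) = b(4) - b(3) = 14 - 9 = 5
b(1) = b(3) - b(2) = 9 - 5 = 4
b(0) = b(2) - b(1) = 5 - 4 = 1

b(0) = 1, b(1) = 4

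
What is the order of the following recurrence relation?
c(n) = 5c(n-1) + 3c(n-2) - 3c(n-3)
The order is the largest lag k for which c(n-k) appears. Here the deepest term is c(n-3), so the order is 3.

Order 3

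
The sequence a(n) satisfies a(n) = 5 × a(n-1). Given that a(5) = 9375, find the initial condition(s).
In general a(n) = 5ⁿ · a(0). At n = 5: a(0) = a(5) / 5^5 = 9375 / 3125 = 3.

a(0) = 3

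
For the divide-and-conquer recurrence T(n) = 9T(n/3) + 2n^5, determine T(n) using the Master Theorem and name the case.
Master Theorem template: T(n) = a·T(n/b) + f(n).
Here: a=9, b=3, f(n)=2n^5
Compute log_b(a) = log_3(9) = 2.
f(n) = 2n^5 = Ω(n^(2+ε)) with ε = 3, and the regularity condition holds (a·f(n/b) = (a/b^5)·f(n) with a/b^5 = 3^-3 < 1). Case 3: T(n) = Θ(f(n)) = Θ(n^5).

Case 3: T(n) = Θ(n^5)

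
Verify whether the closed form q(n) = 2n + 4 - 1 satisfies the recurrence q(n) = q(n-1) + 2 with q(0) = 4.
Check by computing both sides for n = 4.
From the recurrence with q(0) = 4:
  q(0) = 4, q(1) = 6, q(2) = 8, q(3) = 10, q(4) = 12
  so the recurrence gives q(4) = 12.
From the proposed closed form q(n) = 2n + 4 - 1:
  q(4) = 11.
The recurrence gives 12 but the closed form gives 11, so the closed form does not satisfy the recurrence.

No, the closed form is incorrect.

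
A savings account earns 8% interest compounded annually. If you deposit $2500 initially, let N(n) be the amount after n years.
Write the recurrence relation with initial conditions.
Each year the balance grows by 8%, i.e. is multiplied by 1 + 8/100 = 1.08, so N(n) = 1.08 × N(n-1). The initial deposit gives N(0) = 2500.
Unrolling gives the closed form N(n) = 2500 × (1.08)ⁿ.

N(n) = 1.08 × N(n-1), N(0) = 2500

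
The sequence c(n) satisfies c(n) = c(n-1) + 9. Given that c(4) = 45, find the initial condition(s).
c(4) = c(0) + 4·9, so c(0) = 45 - 36 = 9.

c(0) = 9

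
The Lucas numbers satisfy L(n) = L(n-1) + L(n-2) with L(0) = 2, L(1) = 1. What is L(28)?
Computing the sequence terms:
2, 1, 3, 4, 7, 11, 18, 29, 47, 76, 123, 199, 322, 521, 843, 1364, 2207, 3571, 5778, 9349, 15127, 24476, 39603, 64079, 103682, 167761, 271443, 439204, 710647

710647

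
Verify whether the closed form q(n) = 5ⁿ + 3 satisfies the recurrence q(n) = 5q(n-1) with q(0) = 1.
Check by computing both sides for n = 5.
From the recurrence with q(0) = 1:
  q(0) = 1, q(1) = 5, q(2) = 25, q(3) = 125, q(4) = 625, q(5) = 3125
  so the recurrence gives q(5) = 3125.
From the proposed closed form q(n) = 5ⁿ + 3:
  q(5) = 3128.
The recurrence gives 3125 but the closed form gives 3128, so the closed form does not satisfy the recurrence.

No, the closed form is incorrect.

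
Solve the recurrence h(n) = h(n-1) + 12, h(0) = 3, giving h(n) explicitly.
Recurrence: h(n) = h(n-1) + 12, initial: h(0) = 3.
Each step adds 12, so h(n) = h(0) + 12n = 12n + 3.

h(n) = 12n + 3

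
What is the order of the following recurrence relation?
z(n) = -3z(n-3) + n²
The order is the largest lag k for which z(n-k) appears. Here the deepest term is z(n-3) (the n² term is non-homogeneous and does not affect the order), so the order is 3.

Order 3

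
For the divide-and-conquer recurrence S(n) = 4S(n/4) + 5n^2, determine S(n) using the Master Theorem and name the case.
Master Theorem template: S(n) = a·S(n/b) + f(n).
Here: a=4, b=4, f(n)=5n^2
Compute log_b(a) = log_4(4) = 1.
f(n) = 5n^2 = Ω(n^(1+ε)) with ε = 1, and the regularity condition holds (a·f(n/b) = (a/b^2)·f(n) with a/b^2 = 4^-1 < 1). Case 3: S(n) = Θ(f(n)) = Θ(n^2).

Case 3: S(n) = Θ(n^2)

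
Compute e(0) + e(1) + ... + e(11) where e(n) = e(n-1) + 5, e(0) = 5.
Computing the sequence terms: 5, 10, 15, 20, 25, 30, 35, 40, 45, 50, 55, 60
Adding these values together:

390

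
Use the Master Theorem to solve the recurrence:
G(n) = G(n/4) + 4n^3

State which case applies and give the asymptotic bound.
Master Theorem template: G(n) = a·G(n/b) + f(n).
Here: a=1, b=4, f(n)=4n^3
Compute log_b(a) = log_4(1) = 0.
f(n) = 4n^3 = Ω(n^(0+ε)) with ε = 3, and the regularity condition holds (a·f(n/b) = (a/b^3)·f(n) with a/b^3 = 4^-3 < 1). Case 3: G(n) = Θ(f(n)) = Θ(n^3).

Case 3: G(n) = Θ(n^3)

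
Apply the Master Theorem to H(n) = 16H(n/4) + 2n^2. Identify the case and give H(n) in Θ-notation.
Master Theorem template: H(n) = a·H(n/b) + f(n).
Here: a=16, b=4, f(n)=2n^2
Compute log_b(a) = log_4(16) = 2.
f(n) = 2n^2 = Θ(n^2). Case 2: H(n) = Θ(n^2 log n).

Case 2: H(n) = Θ(n^2 log n)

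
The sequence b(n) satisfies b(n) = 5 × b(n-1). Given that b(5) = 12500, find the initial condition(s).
In general b(n) = 5ⁿ · b(0). At n = 5: b(0) = b(5) / 5^5 = 12500 / 3125 = 4.

b(0) = 4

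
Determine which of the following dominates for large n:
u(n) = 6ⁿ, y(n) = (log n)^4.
Comparing growth rates:
Growth-rate hierarchy: log n ≺ any polynomial ≺ any exponential cⁿ (c>1) ≺ n! ≺ nⁿ.
exponential base 6 dominates polylogarithmic (log n)^4 asymptotically.

u(n) grows faster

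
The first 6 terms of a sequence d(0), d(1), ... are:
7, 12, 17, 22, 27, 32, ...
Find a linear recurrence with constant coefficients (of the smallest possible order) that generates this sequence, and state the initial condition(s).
Look for the lowest-order linear relation among consecutive terms.
Observation: consecutive differences are constant (= 5).
Check at n=2: 1·12 + 5 = 17. ✓

d(n) = d(n-1) + 5, d(0) = 7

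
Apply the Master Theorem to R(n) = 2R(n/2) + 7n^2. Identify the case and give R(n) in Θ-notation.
Master Theorem template: R(n) = a·R(n/b) + f(n).
Here: a=2, b=2, f(n)=7n^2
Compute log_b(a) = log_2(2) = 1.
f(n) = 7n^2 = Ω(n^(1+ε)) with ε = 1, and the regularity condition holds (a·f(n/b) = (a/b^2)·f(n) with a/b^2 = 2^-1 < 1). Case 3: R(n) = Θ(f(n)) = Θ(n^2).

Case 3: R(n) = Θ(n^2)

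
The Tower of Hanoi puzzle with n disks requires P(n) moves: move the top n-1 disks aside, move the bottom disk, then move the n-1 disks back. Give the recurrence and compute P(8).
Moving n disks = move the top n-1 disks aside (P(n-1) moves) + move the largest disk (1 move) + move the n-1 disks back on top (P(n-1) moves), so P(n) = 2P(n-1) + 1, with P(1) = 1 (a single disk takes one move).
First terms: 1, 3, 7, 15, 31, 63, … — each is one less than a power of 2. Indeed P(n) + 1 = 2(P(n-1) + 1) with P(1) + 1 = 2, so P(n) + 1 = 2ⁿ and P(n) = 2ⁿ - 1.
Hence P(8) = 2^8 - 1 = 256 - 1 = 255.

P(n) = 2P(n-1) + 1, P(1) = 1; P(8) = 255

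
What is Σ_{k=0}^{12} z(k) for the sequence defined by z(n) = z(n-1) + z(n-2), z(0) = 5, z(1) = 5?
Computing the sequence terms: 5, 5, 10, 15, 25, 40, 65, 105, 170, 275, 445, 720, 1165
Adding these values together:

3045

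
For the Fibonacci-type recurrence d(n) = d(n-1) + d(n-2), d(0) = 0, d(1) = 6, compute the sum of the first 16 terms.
Computing the sequence terms: 0, 6, 6, 12, 18, 30, 48, 78, 126, 204, 330, 534, 864, 1398, 2262, 3660
Adding these values together:

9576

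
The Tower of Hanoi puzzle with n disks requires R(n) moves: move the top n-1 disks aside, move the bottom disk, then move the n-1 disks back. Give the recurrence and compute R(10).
Moving n disks = move the top n-1 disks aside (R(n-1) moves) + move the largest disk (1 move) + move the n-1 disks back on top (R(n-1) moves), so R(n) = 2R(n-1) + 1, with R(1) = 1 (a single disk takes one move).
First terms: 1, 3, 7, 15, 31, 63, … — each is one less than a power of 2. Indeed R(n) + 1 = 2(R(n-1) + 1) with R(1) + 1 = 2, so R(n) + 1 = 2ⁿ and R(n) = 2ⁿ - 1.
Hence R(10) = 2^10 - 1 = 1024 - 1 = 1023.

R(n) = 2R(n-1) + 1, R(1) = 1; R(10) = 1023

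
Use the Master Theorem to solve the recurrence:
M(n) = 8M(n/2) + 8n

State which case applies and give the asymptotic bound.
Master Theorem template: M(n) = a·M(n/b) + f(n).
Here: a=8, b=2, f(n)=8n
Compute log_b(a) = log_2(8) = 3.
f(n) = 8n = O(n^(3-ε)) with ε = 2. Case 1: M(n) = Θ(n^log_b(a)) = Θ(n^3).

Case 1: M(n) = Θ(n^3)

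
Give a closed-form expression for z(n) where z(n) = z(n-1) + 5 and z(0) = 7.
Recurrence: z(n) = z(n-1) + 5, initial: z(0) = 7.
Each step adds 5, so z(n) = z(0) + 5n = 5n + 7.

z(n) = 5n + 7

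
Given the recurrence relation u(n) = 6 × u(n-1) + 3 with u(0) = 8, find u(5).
Computing step by step:
u(0) = 8
u(1) = 6 × 8 + 3 = 51
u(2) = 6 × 51 + 3 = 309
u(3) = 6 × 309 + 3 = 1857
u(4) = 6 × 1857 + 3 = 11145
u(5) = 6 × 11145 + 3 = 66873

66873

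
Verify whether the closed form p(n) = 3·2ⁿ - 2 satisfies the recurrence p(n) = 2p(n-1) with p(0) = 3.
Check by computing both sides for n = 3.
From the recurrence with p(0) = 3:
  p(0) = 3, p(1) = 6, p(2) = 12, p(3) = 24
  so the recurrence gives p(3) = 24.
From the proposed closed form p(n) = 3·2ⁿ - 2:
  p(3) = 22.
The recurrence gives 24 but the closed form gives 22, so the closed form does not satisfy the recurrence.

No, the closed form is incorrect.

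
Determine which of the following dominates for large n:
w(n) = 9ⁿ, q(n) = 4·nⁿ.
Comparing growth rates:
Growth-rate hierarchy: log n ≺ any polynomial ≺ any exponential cⁿ (c>1) ≺ n! ≺ nⁿ.
super-exponential nⁿ dominates exponential base 9 asymptotically.

q(n) grows faster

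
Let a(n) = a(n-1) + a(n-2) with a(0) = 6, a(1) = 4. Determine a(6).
Computing the sequence terms:
6, 4, 10, 14, 24, 38, 62

62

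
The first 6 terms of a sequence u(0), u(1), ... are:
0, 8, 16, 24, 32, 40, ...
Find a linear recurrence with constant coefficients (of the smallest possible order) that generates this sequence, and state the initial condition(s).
Look for the lowest-order linear relation among consecutive terms.
Observation: consecutive differences are constant (= 8).
Check at n=2: 1·8 + 8 = 16. ✓

u(n) = u(n-1) + 8, u(0) = 0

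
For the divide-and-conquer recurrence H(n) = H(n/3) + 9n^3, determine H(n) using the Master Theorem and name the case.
Master Theorem template: H(n) = a·H(n/b) + f(n).
Here: a=1, b=3, f(n)=9n^3
Compute log_b(a) = log_3(1) = 0.
f(n) = 9n^3 = Ω(n^(0+ε)) with ε = 3, and the regularity condition holds (a·f(n/b) = (a/b^3)·f(n) with a/b^3 = 3^-3 < 1). Case 3: H(n) = Θ(f(n)) = Θ(n^3).

Case 3: H(n) = Θ(n^3)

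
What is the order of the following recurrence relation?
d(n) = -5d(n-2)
The order is the largest lag k for which d(n-k) appears. Here the deepest term is d(n-2), so the order is 2.

Order 2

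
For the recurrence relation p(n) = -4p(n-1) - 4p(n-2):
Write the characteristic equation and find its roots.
Substitute p(n) = rⁿ and divide through by rⁿ⁻²: r² + 4r + 4 = 0
Factor: (r + 2)² = 0, so r = -2 (double root).
General solution: p(n) = (A + Bn)·(-2)ⁿ

Characteristic: r² + 4r + 4 = 0, Roots: r = -2 (double root)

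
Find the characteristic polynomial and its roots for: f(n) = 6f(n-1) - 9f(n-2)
Substitute f(n) = rⁿ and divide through by rⁿ⁻²: r² - 6r + 9 = 0
Factor: (r - 3)² = 0, so r = 3 (double root).
General solution: f(n) = (A + Bn)·3ⁿ

Characteristic: r² - 6r + 9 = 0, Roots: r = 3 (double root)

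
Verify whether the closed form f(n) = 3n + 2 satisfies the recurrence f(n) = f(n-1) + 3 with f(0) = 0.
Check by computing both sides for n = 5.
From the recurrence with f(0) = 0:
  f(0) = 0, f(1) = 3, f(2) = 6, f(3) = 9, f(4) = 12, f(5) = 15
  so the recurrence gives f(5) = 15.
From the proposed closed form f(n) = 3n + 2:
  f(5) = 17.
The recurrence gives 15 but the closed form gives 17, so the closed form does not satisfy the recurrence.

No, the closed form is incorrect.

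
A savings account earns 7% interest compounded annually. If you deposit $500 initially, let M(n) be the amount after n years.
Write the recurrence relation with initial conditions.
Each year the balance grows by 7%, i.e. is multiplied by 1 + 7/100 = 1.07, so M(n) = 1.07 × M(n-1). The initial deposit gives M(0) = 500.
Unrolling gives the closed form M(n) = 500 × (1.07)ⁿ.

M(n) = 1.07 × M(n-1), M(0) = 500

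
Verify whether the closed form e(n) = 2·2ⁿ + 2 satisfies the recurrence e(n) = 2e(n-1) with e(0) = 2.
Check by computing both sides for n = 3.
From the recurrence with e(0) = 2:
  e(0) = 2, e(1) = 4, e(2) = 8, e(3) = 16
  so the recurrence gives e(3) = 16.
From the proposed closed form e(n) = 2·2ⁿ + 2:
  e(3) = 18.
The recurrence gives 16 but the closed form gives 18, so the closed form does not satisfy the recurrence.

No, the closed form is incorrect.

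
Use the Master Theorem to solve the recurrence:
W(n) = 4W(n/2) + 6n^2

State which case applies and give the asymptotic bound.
Master Theorem template: W(n) = a·W(n/b) + f(n).
Here: a=4, b=2, f(n)=6n^2
Compute log_b(a) = log_2(4) = 2.
f(n) = 6n^2 = Θ(n^2). Case 2: W(n) = Θ(n^2 log n).

Case 2: W(n) = Θ(n^2 log n)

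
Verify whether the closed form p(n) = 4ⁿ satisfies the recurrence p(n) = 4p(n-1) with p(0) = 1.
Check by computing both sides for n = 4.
From the recurrence with p(0) = 1:
  p(0) = 1, p(1) = 4, p(2) = 16, p(3) = 64, p(4) = 256
  so the recurrence gives p(4) = 256.
From the proposed closed form p(n) = 4ⁿ:
  p(4) = 256.
Both sides give 256 at n = 4, and the initial condition(s) match, so the closed form is consistent.

Yes, the closed form is correct.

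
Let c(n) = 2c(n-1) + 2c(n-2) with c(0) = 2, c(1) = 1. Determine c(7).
Computing the sequence terms:
2, 1, 6, 14, 40, 108, 296, 808

808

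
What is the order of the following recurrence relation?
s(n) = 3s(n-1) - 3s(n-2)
The order is the largest lag k for which s(n-k) appears. Here the deepest term is s(n-2), so the order is 2.

Order 2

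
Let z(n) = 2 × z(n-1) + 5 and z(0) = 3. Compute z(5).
Computing step by step:
z(0) = 3
z(1) = 2 × 3 + 5 = 11
z(2) = 2 × 11 + 5 = 27
z(3) = 2 × 27 + 5 = 59
z(4) = 2 × 59 + 5 = 123
z(5) = 2 × 123 + 5 = 251

251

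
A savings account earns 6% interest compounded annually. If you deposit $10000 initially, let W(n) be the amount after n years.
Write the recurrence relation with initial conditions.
Each year the balance grows by 6%, i.e. is multiplied by 1 + 6/100 = 1.06, so W(n) = 1.06 × W(n-1). The initial deposit gives W(0) = 10000.
Unrolling gives the closed form W(n) = 10000 × (1.06)ⁿ.

W(n) = 1.06 × W(n-1), W(0) = 10000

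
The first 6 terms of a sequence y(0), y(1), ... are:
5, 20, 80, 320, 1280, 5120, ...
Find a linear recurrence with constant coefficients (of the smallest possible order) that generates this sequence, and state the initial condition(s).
Look for the lowest-order linear relation among consecutive terms.
Observation: each term is 4× the previous.
Check at n=2: 4·20 = 80. ✓

y(n) = 4 × y(n-1), y(0) = 5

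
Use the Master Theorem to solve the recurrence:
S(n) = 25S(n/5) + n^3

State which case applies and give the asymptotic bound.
Master Theorem template: S(n) = a·S(n/b) + f(n).
Here: a=25, b=5, f(n)=n^3
Compute log_b(a) = log_5(25) = 2.
f(n) = n^3 = Ω(n^(2+ε)) with ε = 1, and the regularity condition holds (a·f(n/b) = (a/b^3)·f(n) with a/b^3 = 5^-1 < 1). Case 3: S(n) = Θ(f(n)) = Θ(n^3).

Case 3: S(n) = Θ(n^3)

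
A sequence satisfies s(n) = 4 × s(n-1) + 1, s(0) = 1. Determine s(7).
Computing step by step:
s(0) = 1
s(1) = 4 × 1 + 1 = 5
s(2) = 4 × 5 + 1 = 21
s(3) = 4 × 21 + 1 = 85
s(4) = 4 × 85 + 1 = 341
s(5) = 4 × 341 + 1 = 1365
s(6) = 4 × 1365 + 1 = 5461
s(7) = 4 × 5461 + 1 = 21845

21845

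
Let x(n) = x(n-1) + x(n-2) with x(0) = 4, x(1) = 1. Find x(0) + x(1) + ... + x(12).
Computing the sequence terms: 4, 1, 5, 6, 11, 17, 28, 45, 73, 118, 191, 309, 500
Adding these values together:

1308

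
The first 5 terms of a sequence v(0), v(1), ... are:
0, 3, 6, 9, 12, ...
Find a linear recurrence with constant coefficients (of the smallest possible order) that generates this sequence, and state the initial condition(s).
Look for the lowest-order linear relation among consecutive terms.
Observation: consecutive differences are constant (= 3).
Check at n=2: 1·3 + 3 = 6. ✓

v(n) = v(n-1) + 3, v(0) = 0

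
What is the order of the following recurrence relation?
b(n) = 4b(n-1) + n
The order is the largest lag k for which b(n-k) appears. Here the deepest term is b(n-1) (the n term is non-homogeneous and does not affect the order), so the order is 1.

Order 1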